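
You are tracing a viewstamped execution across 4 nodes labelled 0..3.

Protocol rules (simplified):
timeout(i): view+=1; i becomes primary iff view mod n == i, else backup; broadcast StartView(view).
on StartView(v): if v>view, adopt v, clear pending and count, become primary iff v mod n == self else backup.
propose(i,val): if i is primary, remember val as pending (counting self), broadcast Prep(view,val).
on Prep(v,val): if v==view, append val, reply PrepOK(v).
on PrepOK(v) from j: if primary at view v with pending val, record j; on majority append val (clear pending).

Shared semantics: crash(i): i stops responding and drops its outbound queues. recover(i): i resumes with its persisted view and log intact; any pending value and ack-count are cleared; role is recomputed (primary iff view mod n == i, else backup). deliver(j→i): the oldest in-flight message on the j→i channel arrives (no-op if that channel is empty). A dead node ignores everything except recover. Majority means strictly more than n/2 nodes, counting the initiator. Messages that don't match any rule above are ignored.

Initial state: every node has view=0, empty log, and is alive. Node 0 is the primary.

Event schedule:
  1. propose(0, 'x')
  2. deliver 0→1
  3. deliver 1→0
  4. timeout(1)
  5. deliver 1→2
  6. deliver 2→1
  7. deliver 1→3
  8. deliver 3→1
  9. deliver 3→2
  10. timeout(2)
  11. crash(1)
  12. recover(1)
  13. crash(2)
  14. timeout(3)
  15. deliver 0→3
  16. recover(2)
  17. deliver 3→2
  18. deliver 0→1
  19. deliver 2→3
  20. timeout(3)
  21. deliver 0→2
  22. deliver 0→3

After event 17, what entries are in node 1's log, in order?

step 1 propose(0,'x'): —
step 2 deliver 0→1: 1={back,v=0,log=x}
step 3 deliver 1→0: —
step 4 timeout(1): 1={prim,v=1,log=x}
step 5 deliver 1→2: 2={back,v=1,log=-}
step 6 deliver 2→1: —
step 7 deliver 1→3: 3={back,v=1,log=-}
step 8 deliver 3→1: —
step 9 deliver 3→2: —
step 10 timeout(2): 2={prim,v=2,log=-}
step 11 crash(1): 1={✗prim,v=1,log=x}
step 12 recover(1): 1={prim,v=1,log=x}
step 13 crash(2): 2={✗prim,v=2,log=-}
step 14 timeout(3): 3={back,v=2,log=-}
step 15 deliver 0→3: —
step 16 recover(2): 2={prim,v=2,log=-}
step 17 deliver 3→2: —

x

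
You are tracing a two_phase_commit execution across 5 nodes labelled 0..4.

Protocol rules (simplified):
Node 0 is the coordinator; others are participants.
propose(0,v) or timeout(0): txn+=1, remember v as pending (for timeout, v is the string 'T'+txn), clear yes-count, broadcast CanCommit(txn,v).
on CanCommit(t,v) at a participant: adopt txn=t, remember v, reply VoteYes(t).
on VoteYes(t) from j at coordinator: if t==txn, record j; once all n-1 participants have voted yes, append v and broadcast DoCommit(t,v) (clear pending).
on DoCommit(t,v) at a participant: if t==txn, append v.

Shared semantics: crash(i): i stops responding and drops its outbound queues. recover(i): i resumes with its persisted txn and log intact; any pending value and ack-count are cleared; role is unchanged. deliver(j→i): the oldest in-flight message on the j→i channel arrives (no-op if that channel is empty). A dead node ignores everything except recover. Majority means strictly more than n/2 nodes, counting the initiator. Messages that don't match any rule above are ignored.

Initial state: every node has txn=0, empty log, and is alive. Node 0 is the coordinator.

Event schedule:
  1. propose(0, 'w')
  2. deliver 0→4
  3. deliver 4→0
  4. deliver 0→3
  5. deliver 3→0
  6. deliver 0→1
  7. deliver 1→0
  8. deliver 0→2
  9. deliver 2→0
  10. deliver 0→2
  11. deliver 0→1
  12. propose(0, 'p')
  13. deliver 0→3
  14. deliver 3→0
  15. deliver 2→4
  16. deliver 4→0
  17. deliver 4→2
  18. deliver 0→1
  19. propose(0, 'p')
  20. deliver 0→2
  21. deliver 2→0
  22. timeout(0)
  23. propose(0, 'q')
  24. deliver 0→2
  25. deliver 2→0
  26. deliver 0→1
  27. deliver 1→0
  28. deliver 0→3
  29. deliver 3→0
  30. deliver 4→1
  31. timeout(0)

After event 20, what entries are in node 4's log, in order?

e1 propose(0,'w'): 0[coor,t=1,-]
e2 deliver 0→4: 4[part,t=1,-]
e3 deliver 4→0: ·
e4 deliver 0→3: 3[part,t=1,-]
e5 deliver 3→0: ·
e6 deliver 0→1: 1[part,t=1,-]
e7 deliver 1→0: ·
e8 deliver 0→2: 2[part,t=1,-]
e9 deliver 2→0: 0[coor,t=1,w]
e10 deliver 0→2: 2[part,t=1,w]
e11 deliver 0→1: 1[part,t=1,w]
e12 propose(0,'p'): 0[coor,t=2,w]
e13 deliver 0→3: 3[part,t=1,w]
e14 deliver 3→0: ·
e15 deliver 2→4: ·
e16 deliver 4→0: ·
e17 deliver 4→2: ·
e18 deliver 0→1: 1[part,t=2,w]
e19 propose(0,'p'): 0[coor,t=3,w]
e20 deliver 0→2: 2[part,t=2,w]

empty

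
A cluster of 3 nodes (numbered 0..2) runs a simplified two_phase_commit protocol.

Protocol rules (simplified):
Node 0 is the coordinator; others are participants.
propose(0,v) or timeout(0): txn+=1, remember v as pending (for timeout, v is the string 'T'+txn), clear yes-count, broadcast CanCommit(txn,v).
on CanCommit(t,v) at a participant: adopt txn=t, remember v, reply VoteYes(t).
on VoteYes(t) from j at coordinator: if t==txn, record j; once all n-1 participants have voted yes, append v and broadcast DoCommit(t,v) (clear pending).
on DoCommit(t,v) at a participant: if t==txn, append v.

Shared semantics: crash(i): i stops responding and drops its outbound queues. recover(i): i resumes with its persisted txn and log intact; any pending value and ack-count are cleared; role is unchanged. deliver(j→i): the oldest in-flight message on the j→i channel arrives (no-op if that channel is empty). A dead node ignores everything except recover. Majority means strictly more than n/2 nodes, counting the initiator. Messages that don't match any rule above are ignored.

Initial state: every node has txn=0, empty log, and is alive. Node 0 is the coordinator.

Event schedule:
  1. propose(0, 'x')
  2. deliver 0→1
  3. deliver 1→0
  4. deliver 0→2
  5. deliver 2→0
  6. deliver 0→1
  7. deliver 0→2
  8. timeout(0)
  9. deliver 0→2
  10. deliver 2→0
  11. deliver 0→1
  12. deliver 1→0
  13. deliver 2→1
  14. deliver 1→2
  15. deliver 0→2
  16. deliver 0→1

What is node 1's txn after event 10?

1. propose(0,'x'):  <0:coor t1 ->
2. deliver 0→1:  <1:part t1 ->
3. deliver 1→0:  nop
4. deliver 0→2:  <2:part t1 ->
5. deliver 2→0:  <0:coor t1 x>
6. deliver 0→1:  <1:part t1 x>
7. deliver 0→2:  <2:part t1 x>
8. timeout(0):  <0:coor t2 x>
9. deliver 0→2:  <2:part t2 x>
10. deliver 2→0:  nop

1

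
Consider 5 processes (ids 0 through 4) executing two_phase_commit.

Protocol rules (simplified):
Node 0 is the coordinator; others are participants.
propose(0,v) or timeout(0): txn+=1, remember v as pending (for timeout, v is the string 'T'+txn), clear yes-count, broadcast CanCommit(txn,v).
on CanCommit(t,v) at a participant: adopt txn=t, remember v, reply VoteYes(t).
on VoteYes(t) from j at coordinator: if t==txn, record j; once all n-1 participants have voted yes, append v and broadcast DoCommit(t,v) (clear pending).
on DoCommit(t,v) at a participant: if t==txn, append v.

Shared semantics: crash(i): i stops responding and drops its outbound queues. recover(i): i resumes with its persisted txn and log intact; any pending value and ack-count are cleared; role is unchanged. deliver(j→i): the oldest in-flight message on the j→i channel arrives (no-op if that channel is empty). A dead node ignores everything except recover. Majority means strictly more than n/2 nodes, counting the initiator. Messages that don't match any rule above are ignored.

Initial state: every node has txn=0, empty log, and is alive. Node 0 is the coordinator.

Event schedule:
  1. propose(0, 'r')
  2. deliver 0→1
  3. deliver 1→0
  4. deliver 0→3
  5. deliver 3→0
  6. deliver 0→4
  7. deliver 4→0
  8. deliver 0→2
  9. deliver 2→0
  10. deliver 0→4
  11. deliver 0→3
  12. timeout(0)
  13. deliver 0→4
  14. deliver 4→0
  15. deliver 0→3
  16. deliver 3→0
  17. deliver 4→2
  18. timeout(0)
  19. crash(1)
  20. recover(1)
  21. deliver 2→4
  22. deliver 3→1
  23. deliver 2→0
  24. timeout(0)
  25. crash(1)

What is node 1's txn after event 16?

step 1 propose(0,'r'): 0={coor,t=1,log=-}
step 2 deliver 0→1: 1={part,t=1,log=-}
step 3 deliver 1→0: —
step 4 deliver 0→3: 3={part,t=1,log=-}
step 5 deliver 3→0: —
step 6 deliver 0→4: 4={part,t=1,log=-}
step 7 deliver 4→0: —
step 8 deliver 0→2: 2={part,t=1,log=-}
step 9 deliver 2→0: 0={coor,t=1,log=r}
step 10 deliver 0→4: 4={part,t=1,log=r}
step 11 deliver 0→3: 3={part,t=1,log=r}
step 12 timeout(0): 0={coor,t=2,log=r}
step 13 deliver 0→4: 4={part,t=2,log=r}
step 14 deliver 4→0: —
step 15 deliver 0→3: 3={part,t=2,log=r}
step 16 deliver 3→0: —

1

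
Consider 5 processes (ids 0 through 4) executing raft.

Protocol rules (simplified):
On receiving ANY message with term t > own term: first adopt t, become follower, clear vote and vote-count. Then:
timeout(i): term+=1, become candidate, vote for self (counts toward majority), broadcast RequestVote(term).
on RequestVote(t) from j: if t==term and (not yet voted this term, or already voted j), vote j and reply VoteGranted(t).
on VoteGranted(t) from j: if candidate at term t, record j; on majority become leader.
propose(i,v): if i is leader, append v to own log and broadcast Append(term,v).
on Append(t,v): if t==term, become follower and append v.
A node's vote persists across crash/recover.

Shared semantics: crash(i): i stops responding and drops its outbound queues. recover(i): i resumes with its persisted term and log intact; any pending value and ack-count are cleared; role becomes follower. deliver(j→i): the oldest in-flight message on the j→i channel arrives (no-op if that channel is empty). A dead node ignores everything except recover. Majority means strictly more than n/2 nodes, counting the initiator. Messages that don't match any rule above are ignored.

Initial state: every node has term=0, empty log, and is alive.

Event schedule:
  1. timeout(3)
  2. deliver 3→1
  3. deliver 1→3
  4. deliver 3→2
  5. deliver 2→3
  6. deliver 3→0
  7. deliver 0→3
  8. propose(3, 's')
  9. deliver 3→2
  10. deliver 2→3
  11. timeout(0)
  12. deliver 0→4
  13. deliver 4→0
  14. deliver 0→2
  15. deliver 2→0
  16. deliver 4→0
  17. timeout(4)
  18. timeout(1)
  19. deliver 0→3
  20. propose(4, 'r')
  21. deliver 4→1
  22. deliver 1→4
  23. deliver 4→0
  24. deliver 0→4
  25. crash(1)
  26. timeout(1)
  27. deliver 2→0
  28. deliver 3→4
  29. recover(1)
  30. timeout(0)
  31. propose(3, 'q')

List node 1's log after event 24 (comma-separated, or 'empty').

1. timeout(3):  <3:cand t1 ->
2. deliver 3→1:  <1:foll t1 ->
3. deliver 1→3:  nop
4. deliver 3→2:  <2:foll t1 ->
5. deliver 2→3:  <3:lead t1 ->
6. deliver 3→0:  <0:foll t1 ->
7. deliver 0→3:  nop
8. propose(3,'s'):  <3:lead t1 s>
9. deliver 3→2:  <2:foll t1 s>
10. deliver 2→3:  nop
11. timeout(0):  <0:cand t2 ->
12. deliver 0→4:  <4:foll t2 ->
13. deliver 4→0:  nop
14. deliver 0→2:  <2:foll t2 s>
15. deliver 2→0:  <0:lead t2 ->
16. deliver 4→0:  nop
17. timeout(4):  <4:cand t3 ->
18. timeout(1):  <1:cand t2 ->
19. deliver 0→3:  <3:foll t2 s>
20. propose(4,'r'):  nop
21. deliver 4→1:  <1:foll t3 ->
22. deliver 1→4:  nop
23. deliver 4→0:  <0:foll t3 ->
24. deliver 0→4:  nop

empty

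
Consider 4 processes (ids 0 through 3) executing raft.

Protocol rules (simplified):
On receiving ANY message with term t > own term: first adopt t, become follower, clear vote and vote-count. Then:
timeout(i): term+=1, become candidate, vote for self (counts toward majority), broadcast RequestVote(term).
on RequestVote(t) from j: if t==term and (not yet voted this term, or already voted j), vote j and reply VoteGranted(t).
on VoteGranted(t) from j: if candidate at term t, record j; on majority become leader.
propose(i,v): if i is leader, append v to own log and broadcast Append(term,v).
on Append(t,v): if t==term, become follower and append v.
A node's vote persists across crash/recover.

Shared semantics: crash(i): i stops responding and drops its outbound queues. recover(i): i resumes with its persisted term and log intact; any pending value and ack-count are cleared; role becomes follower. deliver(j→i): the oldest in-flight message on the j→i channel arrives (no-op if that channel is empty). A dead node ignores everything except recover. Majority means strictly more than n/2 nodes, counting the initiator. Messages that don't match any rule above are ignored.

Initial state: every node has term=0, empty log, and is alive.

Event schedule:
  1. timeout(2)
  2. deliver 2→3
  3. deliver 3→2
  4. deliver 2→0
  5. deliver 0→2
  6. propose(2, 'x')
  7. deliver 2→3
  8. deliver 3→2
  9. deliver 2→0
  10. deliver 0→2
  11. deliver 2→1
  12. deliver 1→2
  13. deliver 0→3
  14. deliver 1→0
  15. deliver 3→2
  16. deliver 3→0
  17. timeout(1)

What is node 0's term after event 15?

[1] timeout(2) → N2(cand t1 [-])
[2] deliver 2→3 → N3(foll t1 [-])
[3] deliver 3→2 → ∅
[4] deliver 2→0 → N0(foll t1 [-])
[5] deliver 0→2 → N2(lead t1 [-])
[6] propose(2,'x') → N2(lead t1 [x])
[7] deliver 2→3 → N3(foll t1 [x])
[8] deliver 3→2 → ∅
[9] deliver 2→0 → N0(foll t1 [x])
[10] deliver 0→2 → ∅
[11] deliver 2→1 → N1(foll t1 [-])
[12] deliver 1→2 → ∅
[13] deliver 0→3 → ∅
[14] deliver 1→0 → ∅
[15] deliver 3→2 → ∅

1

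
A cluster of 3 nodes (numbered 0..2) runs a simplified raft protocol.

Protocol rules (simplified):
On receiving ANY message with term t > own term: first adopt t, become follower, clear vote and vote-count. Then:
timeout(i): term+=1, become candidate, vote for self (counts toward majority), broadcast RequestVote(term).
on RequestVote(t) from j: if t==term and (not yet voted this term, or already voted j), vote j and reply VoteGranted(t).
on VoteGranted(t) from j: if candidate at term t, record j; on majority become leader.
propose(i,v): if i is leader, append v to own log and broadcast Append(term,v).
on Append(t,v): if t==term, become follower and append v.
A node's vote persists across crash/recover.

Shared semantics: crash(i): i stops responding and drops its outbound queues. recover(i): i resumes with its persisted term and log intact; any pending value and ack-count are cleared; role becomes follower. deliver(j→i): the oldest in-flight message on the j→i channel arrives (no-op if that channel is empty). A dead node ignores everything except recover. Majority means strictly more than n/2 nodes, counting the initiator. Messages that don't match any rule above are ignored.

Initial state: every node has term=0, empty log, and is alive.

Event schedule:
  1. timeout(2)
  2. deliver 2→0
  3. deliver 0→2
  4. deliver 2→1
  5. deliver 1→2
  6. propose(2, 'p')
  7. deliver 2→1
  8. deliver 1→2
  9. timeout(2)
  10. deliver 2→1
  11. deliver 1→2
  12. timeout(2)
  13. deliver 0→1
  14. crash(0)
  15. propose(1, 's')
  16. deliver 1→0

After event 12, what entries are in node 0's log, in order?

empty

step 1 timeout(2): 2={cand,t=1,log=-}
step 2 deliver 2→0: 0={foll,t=1,log=-}
step 3 deliver 0→2: 2={lead,t=1,log=-}
step 4 deliver 2→1: 1={foll,t=1,log=-}
step 5 deliver 1→2: —
step 6 propose(2,'p'): 2={lead,t=1,log=p}
step 7 deliver 2→1: 1={foll,t=1,log=p}
step 8 deliver 1→2: —
step 9 timeout(2): 2={cand,t=2,log=p}
step 10 deliver 2→1: 1={foll,t=2,log=p}
step 11 deliver 1→2: 2={lead,t=2,log=p}
step 12 timeout(2): 2={cand,t=3,log=p}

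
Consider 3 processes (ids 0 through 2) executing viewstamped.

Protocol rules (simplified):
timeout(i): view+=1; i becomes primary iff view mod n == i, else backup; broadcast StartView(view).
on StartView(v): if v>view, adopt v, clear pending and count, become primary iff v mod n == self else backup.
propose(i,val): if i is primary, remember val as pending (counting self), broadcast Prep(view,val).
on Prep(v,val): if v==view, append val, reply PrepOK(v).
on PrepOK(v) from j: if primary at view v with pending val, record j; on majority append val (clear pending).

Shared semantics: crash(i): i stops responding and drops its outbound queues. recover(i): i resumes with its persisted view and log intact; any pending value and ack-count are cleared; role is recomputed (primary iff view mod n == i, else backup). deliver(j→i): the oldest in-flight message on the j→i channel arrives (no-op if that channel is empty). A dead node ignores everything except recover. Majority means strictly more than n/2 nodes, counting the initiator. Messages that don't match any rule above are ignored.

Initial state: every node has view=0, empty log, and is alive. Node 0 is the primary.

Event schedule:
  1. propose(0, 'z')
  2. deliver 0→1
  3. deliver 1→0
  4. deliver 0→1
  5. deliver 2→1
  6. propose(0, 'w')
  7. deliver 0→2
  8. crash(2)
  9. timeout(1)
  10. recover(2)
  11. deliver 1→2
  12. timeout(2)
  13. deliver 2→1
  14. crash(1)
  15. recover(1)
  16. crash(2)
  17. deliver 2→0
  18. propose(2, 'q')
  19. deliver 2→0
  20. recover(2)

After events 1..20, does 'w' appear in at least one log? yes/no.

no

1. propose(0,'z'):  nop
2. deliver 0→1:  <1:back v0 z>
3. deliver 1→0:  <0:prim v0 z>
4. deliver 0→1:  nop
5. deliver 2→1:  nop
6. propose(0,'w'):  nop
7. deliver 0→2:  <2:back v0 z>
8. crash(2):  <2:✗back v0 z>
9. timeout(1):  <1:prim v1 z>
10. recover(2):  <2:back v0 z>
11. deliver 1→2:  <2:back v1 z>
12. timeout(2):  <2:prim v2 z>
13. deliver 2→1:  <1:back v2 z>
14. crash(1):  <1:✗back v2 z>
15. recover(1):  <1:back v2 z>
16. crash(2):  <2:✗prim v2 z>
17. deliver 2→0:  nop
18. propose(2,'q'):  nop
19. deliver 2→0:  nop
20. recover(2):  <2:prim v2 z>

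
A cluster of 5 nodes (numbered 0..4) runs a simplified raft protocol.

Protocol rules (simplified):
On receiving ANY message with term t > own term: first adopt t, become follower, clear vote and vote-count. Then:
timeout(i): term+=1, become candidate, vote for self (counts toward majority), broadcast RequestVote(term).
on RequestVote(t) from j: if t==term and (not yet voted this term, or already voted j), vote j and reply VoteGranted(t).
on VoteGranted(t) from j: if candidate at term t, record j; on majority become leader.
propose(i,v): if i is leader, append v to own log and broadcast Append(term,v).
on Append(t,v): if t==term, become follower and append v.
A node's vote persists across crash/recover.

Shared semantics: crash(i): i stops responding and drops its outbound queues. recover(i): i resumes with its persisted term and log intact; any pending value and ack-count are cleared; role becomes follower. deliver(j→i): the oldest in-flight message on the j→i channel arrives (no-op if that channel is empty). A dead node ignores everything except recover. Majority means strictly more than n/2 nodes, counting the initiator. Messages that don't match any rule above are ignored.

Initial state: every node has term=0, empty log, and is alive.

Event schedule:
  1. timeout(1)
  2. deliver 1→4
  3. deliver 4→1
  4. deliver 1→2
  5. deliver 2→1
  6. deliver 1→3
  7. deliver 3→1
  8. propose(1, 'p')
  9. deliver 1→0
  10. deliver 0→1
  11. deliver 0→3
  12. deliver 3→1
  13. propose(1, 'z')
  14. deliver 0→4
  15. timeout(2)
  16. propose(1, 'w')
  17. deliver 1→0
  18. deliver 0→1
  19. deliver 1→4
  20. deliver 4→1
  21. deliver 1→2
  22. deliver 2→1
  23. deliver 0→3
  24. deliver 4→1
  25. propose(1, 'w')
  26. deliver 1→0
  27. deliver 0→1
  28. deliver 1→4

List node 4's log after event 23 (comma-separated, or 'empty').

after 1 — timeout(1): n1:cand/t1/[-]
after 2 — deliver 1→4: n4:foll/t1/[-]
after 3 — deliver 4→1: ·
after 4 — deliver 1→2: n2:foll/t1/[-]
after 5 — deliver 2→1: n1:lead/t1/[-]
after 6 — deliver 1→3: n3:foll/t1/[-]
after 7 — deliver 3→1: ·
after 8 — propose(1,'p'): n1:lead/t1/[p]
after 9 — deliver 1→0: n0:foll/t1/[-]
after 10 — deliver 0→1: ·
after 11 — deliver 0→3: ·
after 12 — deliver 3→1: ·
after 13 — propose(1,'z'): n1:lead/t1/[p,z]
after 14 — deliver 0→4: ·
after 15 — timeout(2): n2:cand/t2/[-]
after 16 — propose(1,'w'): n1:lead/t1/[p,z,w]
after 17 — deliver 1→0: n0:foll/t1/[p]
after 18 — deliver 0→1: ·
after 19 — deliver 1→4: n4:foll/t1/[p]
after 20 — deliver 4→1: ·
after 21 — deliver 1→2: ·
after 22 — deliver 2→1: n1:foll/t2/[p,z,w]
after 23 — deliver 0→3: ·

p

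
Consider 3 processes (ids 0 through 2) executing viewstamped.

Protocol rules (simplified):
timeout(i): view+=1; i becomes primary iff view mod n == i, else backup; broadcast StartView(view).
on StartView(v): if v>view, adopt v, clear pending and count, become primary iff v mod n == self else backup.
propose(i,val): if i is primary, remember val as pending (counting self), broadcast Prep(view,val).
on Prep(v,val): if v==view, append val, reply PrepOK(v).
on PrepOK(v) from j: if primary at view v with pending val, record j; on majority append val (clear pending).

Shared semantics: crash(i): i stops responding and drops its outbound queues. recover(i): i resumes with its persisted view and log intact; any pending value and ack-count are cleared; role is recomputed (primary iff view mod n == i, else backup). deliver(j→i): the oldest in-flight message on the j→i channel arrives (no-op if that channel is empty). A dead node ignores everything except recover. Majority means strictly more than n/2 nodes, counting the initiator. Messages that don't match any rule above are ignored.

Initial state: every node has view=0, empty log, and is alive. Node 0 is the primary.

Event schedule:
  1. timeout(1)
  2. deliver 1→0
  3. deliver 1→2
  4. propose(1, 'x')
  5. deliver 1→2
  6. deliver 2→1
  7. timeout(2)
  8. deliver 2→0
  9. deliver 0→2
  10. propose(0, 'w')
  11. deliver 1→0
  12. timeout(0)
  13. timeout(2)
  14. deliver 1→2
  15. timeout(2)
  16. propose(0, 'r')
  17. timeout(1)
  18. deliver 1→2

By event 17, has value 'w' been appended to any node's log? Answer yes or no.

no

e1 timeout(1): 1[prim,v=1,-]
e2 deliver 1→0: 0[back,v=1,-]
e3 deliver 1→2: 2[back,v=1,-]
e4 propose(1,'x'): ·
e5 deliver 1→2: 2[back,v=1,x]
e6 deliver 2→1: 1[prim,v=1,x]
e7 timeout(2): 2[prim,v=2,x]
e8 deliver 2→0: 0[back,v=2,-]
e9 deliver 0→2: ·
e10 propose(0,'w'): ·
e11 deliver 1→0: ·
e12 timeout(0): 0[prim,v=3,-]
e13 timeout(2): 2[back,v=3,x]
e14 deliver 1→2: ·
e15 timeout(2): 2[back,v=4,x]
e16 propose(0,'r'): ·
e17 timeout(1): 1[back,v=2,x]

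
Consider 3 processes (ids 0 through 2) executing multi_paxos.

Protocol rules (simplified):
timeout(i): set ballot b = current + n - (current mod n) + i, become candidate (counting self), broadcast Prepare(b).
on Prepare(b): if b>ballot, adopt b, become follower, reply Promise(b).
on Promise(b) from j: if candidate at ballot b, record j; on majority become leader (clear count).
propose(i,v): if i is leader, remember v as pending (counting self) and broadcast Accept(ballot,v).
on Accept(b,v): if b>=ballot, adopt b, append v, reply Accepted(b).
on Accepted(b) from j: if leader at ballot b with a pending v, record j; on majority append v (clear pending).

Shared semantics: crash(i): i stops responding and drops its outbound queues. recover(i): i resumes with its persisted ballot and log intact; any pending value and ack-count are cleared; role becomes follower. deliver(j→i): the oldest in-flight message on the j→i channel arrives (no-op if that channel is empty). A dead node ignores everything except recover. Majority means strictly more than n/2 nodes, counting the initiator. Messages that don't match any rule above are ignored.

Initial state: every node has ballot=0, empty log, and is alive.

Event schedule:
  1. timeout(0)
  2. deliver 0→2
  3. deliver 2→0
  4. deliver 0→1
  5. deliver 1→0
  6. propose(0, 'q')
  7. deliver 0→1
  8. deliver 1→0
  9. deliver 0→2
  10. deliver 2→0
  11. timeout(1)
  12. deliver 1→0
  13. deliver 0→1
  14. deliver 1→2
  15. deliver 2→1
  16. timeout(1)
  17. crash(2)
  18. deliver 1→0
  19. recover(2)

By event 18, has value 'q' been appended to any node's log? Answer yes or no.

[1] timeout(0) → N0(cand b3 [-])
[2] deliver 0→2 → N2(foll b3 [-])
[3] deliver 2→0 → N0(lead b3 [-])
[4] deliver 0→1 → N1(foll b3 [-])
[5] deliver 1→0 → ∅
[6] propose(0,'q') → ∅
[7] deliver 0→1 → N1(foll b3 [q])
[8] deliver 1→0 → N0(lead b3 [q])
[9] deliver 0→2 → N2(foll b3 [q])
[10] deliver 2→0 → ∅
[11] timeout(1) → N1(cand b7 [q])
[12] deliver 1→0 → N0(foll b7 [q])
[13] deliver 0→1 → N1(lead b7 [q])
[14] deliver 1→2 → N2(foll b7 [q])
[15] deliver 2→1 → ∅
[16] timeout(1) → N1(cand b10 [q])
[17] crash(2) → N2(✗foll b7 [q])
[18] deliver 1→0 → N0(foll b10 [q])

yes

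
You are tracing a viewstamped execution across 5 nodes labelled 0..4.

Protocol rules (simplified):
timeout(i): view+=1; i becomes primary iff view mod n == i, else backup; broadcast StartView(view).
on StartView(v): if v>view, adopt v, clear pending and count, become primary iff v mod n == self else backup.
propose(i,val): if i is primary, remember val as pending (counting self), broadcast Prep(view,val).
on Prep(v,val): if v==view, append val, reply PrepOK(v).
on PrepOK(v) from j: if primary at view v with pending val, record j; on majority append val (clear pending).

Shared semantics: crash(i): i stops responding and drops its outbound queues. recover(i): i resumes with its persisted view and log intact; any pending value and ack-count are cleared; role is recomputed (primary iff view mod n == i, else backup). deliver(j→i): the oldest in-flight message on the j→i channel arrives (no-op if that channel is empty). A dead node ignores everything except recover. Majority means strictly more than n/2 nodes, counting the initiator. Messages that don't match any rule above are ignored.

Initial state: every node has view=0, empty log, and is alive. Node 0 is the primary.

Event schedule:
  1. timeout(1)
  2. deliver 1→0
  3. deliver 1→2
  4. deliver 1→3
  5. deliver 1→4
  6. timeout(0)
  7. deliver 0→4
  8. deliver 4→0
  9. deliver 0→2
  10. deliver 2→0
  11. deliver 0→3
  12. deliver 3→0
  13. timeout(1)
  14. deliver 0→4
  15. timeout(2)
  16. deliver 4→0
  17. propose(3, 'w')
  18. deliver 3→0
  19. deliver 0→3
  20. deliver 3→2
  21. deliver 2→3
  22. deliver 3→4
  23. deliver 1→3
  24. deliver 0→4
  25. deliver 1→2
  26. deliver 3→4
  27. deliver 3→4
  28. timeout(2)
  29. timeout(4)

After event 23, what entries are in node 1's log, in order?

e1 timeout(1): 1[prim,v=1,-]
e2 deliver 1→0: 0[back,v=1,-]
e3 deliver 1→2: 2[back,v=1,-]
e4 deliver 1→3: 3[back,v=1,-]
e5 deliver 1→4: 4[back,v=1,-]
e6 timeout(0): 0[back,v=2,-]
e7 deliver 0→4: 4[back,v=2,-]
e8 deliver 4→0: ·
e9 deliver 0→2: 2[prim,v=2,-]
e10 deliver 2→0: ·
e11 deliver 0→3: 3[back,v=2,-]
e12 deliver 3→0: ·
e13 timeout(1): 1[back,v=2,-]
e14 deliver 0→4: ·
e15 timeout(2): 2[back,v=3,-]
e16 deliver 4→0: ·
e17 propose(3,'w'): ·
e18 deliver 3→0: ·
e19 deliver 0→3: ·
e20 deliver 3→2: ·
e21 deliver 2→3: 3[prim,v=3,-]
e22 deliver 3→4: ·
e23 deliver 1→3: ·

empty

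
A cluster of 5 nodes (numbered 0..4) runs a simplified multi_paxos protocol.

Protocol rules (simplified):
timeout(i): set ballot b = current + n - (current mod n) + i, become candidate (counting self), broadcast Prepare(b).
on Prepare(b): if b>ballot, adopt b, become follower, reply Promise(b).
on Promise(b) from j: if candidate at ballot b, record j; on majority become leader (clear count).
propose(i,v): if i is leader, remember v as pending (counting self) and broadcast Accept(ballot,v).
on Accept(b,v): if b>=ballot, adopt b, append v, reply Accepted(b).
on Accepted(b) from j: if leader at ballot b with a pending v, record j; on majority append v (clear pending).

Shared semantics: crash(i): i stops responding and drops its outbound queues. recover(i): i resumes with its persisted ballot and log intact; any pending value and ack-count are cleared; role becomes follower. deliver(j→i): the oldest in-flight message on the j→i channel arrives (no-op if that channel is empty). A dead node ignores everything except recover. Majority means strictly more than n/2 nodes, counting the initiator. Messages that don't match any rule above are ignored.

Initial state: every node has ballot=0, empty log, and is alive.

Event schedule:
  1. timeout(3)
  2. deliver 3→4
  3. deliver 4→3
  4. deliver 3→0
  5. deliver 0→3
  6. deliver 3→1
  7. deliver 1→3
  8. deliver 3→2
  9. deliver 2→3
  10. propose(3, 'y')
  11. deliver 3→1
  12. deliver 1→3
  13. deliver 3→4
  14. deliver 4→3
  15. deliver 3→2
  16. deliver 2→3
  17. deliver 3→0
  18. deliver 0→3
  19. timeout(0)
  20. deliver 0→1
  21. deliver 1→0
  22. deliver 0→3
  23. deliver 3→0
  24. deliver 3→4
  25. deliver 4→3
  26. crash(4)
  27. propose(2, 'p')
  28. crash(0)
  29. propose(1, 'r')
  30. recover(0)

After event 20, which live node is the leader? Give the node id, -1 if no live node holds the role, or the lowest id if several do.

e1 timeout(3): 3[cand,b=8,-]
e2 deliver 3→4: 4[foll,b=8,-]
e3 deliver 4→3: ·
e4 deliver 3→0: 0[foll,b=8,-]
e5 deliver 0→3: 3[lead,b=8,-]
e6 deliver 3→1: 1[foll,b=8,-]
e7 deliver 1→3: ·
e8 deliver 3→2: 2[foll,b=8,-]
e9 deliver 2→3: ·
e10 propose(3,'y'): ·
e11 deliver 3→1: 1[foll,b=8,y]
e12 deliver 1→3: ·
e13 deliver 3→4: 4[foll,b=8,y]
e14 deliver 4→3: 3[lead,b=8,y]
e15 deliver 3→2: 2[foll,b=8,y]
e16 deliver 2→3: ·
e17 deliver 3→0: 0[foll,b=8,y]
e18 deliver 0→3: ·
e19 timeout(0): 0[cand,b=10,y]
e20 deliver 0→1: 1[foll,b=10,y]

3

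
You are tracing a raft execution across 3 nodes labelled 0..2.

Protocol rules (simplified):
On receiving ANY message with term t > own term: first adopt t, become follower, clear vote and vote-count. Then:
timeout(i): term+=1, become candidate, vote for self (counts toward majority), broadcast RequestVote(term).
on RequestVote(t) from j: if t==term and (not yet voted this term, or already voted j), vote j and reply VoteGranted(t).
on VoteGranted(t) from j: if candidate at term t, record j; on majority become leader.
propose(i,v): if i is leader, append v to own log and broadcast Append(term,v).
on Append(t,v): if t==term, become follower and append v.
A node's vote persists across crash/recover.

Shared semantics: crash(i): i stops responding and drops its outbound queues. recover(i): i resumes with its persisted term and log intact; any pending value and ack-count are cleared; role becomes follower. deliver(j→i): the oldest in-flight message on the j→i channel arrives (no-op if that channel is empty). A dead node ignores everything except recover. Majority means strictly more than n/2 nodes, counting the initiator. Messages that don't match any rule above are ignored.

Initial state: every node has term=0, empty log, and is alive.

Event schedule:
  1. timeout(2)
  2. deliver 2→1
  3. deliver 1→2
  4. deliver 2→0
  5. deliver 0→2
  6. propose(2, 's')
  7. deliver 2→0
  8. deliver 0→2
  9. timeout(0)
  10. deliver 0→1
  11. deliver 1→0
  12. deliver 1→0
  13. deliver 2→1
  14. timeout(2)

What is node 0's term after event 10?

step 1 timeout(2): 2={cand,t=1,log=-}
step 2 deliver 2→1: 1={foll,t=1,log=-}
step 3 deliver 1→2: 2={lead,t=1,log=-}
step 4 deliver 2→0: 0={foll,t=1,log=-}
step 5 deliver 0→2: —
step 6 propose(2,'s'): 2={lead,t=1,log=s}
step 7 deliver 2→0: 0={foll,t=1,log=s}
step 8 deliver 0→2: —
step 9 timeout(0): 0={cand,t=2,log=s}
step 10 deliver 0→1: 1={foll,t=2,log=-}

2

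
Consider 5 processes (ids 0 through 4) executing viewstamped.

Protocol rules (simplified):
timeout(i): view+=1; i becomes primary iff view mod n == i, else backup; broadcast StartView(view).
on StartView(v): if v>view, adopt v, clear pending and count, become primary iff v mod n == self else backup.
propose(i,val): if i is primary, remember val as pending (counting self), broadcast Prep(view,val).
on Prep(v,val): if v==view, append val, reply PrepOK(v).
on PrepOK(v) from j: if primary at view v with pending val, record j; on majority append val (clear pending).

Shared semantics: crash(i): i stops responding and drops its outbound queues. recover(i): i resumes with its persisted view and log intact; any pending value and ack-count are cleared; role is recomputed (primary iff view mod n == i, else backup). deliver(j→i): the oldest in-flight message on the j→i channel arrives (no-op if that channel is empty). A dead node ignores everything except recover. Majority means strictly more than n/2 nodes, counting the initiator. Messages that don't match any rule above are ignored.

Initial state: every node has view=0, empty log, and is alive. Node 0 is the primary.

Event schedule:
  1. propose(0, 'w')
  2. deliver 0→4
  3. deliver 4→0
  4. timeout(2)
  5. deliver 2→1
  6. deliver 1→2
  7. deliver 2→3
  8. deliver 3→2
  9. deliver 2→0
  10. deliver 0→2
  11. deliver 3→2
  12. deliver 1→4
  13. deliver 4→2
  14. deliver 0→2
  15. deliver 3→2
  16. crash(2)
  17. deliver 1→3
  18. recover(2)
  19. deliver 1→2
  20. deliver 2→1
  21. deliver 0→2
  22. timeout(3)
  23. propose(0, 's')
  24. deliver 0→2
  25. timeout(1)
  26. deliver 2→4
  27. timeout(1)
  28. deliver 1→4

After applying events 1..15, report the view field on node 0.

e1 propose(0,'w'): ·
e2 deliver 0→4: 4[back,v=0,w]
e3 deliver 4→0: ·
e4 timeout(2): 2[back,v=1,-]
e5 deliver 2→1: 1[prim,v=1,-]
e6 deliver 1→2: ·
e7 deliver 2→3: 3[back,v=1,-]
e8 deliver 3→2: ·
e9 deliver 2→0: 0[back,v=1,-]
e10 deliver 0→2: ·
e11 deliver 3→2: ·
e12 deliver 1→4: ·
e13 deliver 4→2: ·
e14 deliver 0→2: ·
e15 deliver 3→2: ·

1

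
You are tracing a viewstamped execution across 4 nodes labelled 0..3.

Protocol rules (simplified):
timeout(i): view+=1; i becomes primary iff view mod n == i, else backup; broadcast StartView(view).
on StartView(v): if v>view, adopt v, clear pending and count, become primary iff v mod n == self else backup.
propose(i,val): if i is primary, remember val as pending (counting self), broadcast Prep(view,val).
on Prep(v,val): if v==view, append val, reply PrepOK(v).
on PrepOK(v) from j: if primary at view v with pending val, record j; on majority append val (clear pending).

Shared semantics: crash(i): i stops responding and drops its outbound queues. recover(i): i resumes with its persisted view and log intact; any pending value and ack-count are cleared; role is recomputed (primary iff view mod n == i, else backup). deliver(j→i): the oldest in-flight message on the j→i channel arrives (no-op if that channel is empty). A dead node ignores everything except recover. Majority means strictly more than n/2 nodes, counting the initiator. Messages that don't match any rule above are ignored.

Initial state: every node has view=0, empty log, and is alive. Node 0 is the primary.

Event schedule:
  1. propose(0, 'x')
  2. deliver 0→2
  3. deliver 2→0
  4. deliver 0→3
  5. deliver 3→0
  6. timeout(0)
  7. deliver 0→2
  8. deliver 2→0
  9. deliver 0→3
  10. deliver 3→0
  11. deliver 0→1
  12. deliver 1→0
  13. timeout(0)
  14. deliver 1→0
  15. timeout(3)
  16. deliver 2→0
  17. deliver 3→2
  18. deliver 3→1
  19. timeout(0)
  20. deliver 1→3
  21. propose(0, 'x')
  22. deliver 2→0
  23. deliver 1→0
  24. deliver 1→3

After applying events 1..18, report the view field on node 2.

2

step 1 propose(0,'x'): —
step 2 deliver 0→2: 2={back,v=0,log=x}
step 3 deliver 2→0: —
step 4 deliver 0→3: 3={back,v=0,log=x}
step 5 deliver 3→0: 0={prim,v=0,log=x}
step 6 timeout(0): 0={back,v=1,log=x}
step 7 deliver 0→2: 2={back,v=1,log=x}
step 8 deliver 2→0: —
step 9 deliver 0→3: 3={back,v=1,log=x}
step 10 deliver 3→0: —
step 11 deliver 0→1: 1={back,v=0,log=x}
step 12 deliver 1→0: —
step 13 timeout(0): 0={back,v=2,log=x}
step 14 deliver 1→0: —
step 15 timeout(3): 3={back,v=2,log=x}
step 16 deliver 2→0: —
step 17 deliver 3→2: 2={prim,v=2,log=x}
step 18 deliver 3→1: 1={back,v=2,log=x}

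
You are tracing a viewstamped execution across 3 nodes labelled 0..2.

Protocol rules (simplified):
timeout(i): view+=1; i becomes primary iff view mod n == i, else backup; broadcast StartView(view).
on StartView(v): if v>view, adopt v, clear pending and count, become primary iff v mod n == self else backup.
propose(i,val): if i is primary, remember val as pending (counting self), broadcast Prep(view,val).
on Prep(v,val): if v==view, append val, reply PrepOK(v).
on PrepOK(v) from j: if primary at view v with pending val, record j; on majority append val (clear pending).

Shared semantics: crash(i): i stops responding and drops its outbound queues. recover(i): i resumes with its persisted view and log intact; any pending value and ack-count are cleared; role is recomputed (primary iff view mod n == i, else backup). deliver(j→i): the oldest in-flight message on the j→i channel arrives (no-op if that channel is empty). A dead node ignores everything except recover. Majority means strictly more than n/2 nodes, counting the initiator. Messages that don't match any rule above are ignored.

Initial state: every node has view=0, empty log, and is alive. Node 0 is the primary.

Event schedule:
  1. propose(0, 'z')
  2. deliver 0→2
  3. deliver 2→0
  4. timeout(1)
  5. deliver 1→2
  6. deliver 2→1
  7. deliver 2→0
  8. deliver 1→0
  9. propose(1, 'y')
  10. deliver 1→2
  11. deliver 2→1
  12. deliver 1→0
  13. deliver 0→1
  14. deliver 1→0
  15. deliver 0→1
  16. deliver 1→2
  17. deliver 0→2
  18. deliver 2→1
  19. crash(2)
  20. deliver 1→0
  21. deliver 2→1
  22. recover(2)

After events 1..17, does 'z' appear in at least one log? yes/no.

yes

e1 propose(0,'z'): ·
e2 deliver 0→2: 2[back,v=0,z]
e3 deliver 2→0: 0[prim,v=0,z]
e4 timeout(1): 1[prim,v=1,-]
e5 deliver 1→2: 2[back,v=1,z]
e6 deliver 2→1: ·
e7 deliver 2→0: ·
e8 deliver 1→0: 0[back,v=1,z]
e9 propose(1,'y'): ·
e10 deliver 1→2: 2[back,v=1,z,y]
e11 deliver 2→1: 1[prim,v=1,y]
e12 deliver 1→0: 0[back,v=1,z,y]
e13 deliver 0→1: ·
e14 deliver 1→0: ·
e15 deliver 0→1: ·
e16 deliver 1→2: ·
e17 deliver 0→2: ·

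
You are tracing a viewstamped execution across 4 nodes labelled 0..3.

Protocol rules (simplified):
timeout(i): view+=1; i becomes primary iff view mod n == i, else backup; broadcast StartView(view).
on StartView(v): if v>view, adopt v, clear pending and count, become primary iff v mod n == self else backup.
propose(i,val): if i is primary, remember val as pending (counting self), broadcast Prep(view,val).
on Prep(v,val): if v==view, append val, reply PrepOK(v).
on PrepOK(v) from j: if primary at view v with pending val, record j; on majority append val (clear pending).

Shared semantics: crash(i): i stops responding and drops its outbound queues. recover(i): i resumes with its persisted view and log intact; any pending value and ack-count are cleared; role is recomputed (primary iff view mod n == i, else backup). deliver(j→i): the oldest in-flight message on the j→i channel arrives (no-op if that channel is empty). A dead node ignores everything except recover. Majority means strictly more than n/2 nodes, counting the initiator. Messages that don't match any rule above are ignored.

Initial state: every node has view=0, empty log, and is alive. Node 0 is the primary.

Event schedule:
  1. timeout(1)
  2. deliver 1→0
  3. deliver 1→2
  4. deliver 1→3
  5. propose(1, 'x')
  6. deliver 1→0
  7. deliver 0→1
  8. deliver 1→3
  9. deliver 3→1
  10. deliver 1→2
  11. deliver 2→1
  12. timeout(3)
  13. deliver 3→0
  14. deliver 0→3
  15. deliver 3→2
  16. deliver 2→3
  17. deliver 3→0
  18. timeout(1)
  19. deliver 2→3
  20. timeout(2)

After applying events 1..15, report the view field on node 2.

1. timeout(1):  <1:prim v1 ->
2. deliver 1→0:  <0:back v1 ->
3. deliver 1→2:  <2:back v1 ->
4. deliver 1→3:  <3:back v1 ->
5. propose(1,'x'):  nop
6. deliver 1→0:  <0:back v1 x>
7. deliver 0→1:  nop
8. deliver 1→3:  <3:back v1 x>
9. deliver 3→1:  <1:prim v1 x>
10. deliver 1→2:  <2:back v1 x>
11. deliver 2→1:  nop
12. timeout(3):  <3:back v2 x>
13. deliver 3→0:  <0:back v2 x>
14. deliver 0→3:  nop
15. deliver 3→2:  <2:prim v2 x>

2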